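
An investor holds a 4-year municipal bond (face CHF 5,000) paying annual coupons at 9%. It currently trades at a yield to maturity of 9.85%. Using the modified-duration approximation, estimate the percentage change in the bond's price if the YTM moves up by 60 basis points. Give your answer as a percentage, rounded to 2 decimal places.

Periodic yield y = 0.0985. Modified duration first:
  t   CF        PV=CF/(1+0.0985)^t    t·PV
  1       450.00       409.6495       409.6495
  2       450.00       372.9172       745.8344
  3       450.00       339.4785     1,018.4356
  4     5,450.00     3,742.7969    14,971.1875
  Σ                  4,864.8421    17,145.1070
P = 4,864.8421; D_Mac = 3.52429 yrs; D_mod = 3.52429/(1+0.0985) = 3.20827 yrs.
ΔP/P ≈ -D_mod · Δy = -3.20827 × (+0.006) = -0.019250 = -1.9250%.

-1.92%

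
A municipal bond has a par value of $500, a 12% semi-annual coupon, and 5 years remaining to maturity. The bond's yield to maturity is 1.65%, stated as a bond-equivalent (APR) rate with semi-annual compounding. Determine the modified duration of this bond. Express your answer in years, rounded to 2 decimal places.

Periodic yield y = 0.00825. First find Macaulay duration:
  t   CF        PV=CF/(1+0.00825)^t    t·PV
  1        30.00        29.7545        29.7545
  2        30.00        29.5111        59.0221
  3        30.00        29.2696        87.8088
  4        30.00        29.0301       116.1203
  5        30.00        28.7925       143.9627
  6        30.00        28.5570       171.3417
  7        30.00        28.3233       198.2630
  8        30.00        28.0915       224.7322
  9        30.00        27.8617       250.7550
  10      530.00       488.1953     4,881.9526
  Σ                    747.3865     6,163.7132
P = 747.3865; Macaulay duration = 6,163.7132 / 747.3865 = 8.24702 half-year periods = 4.12351 years.
Modified duration = D_Mac / (1 + y) = 4.12351 / 1.00825 = 4.08977 years.

4.09 years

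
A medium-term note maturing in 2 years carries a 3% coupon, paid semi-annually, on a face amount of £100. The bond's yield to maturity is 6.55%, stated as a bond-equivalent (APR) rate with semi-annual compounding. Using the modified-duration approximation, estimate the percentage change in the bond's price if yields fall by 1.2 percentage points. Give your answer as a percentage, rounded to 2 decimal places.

+2.27%

Periodic yield y = 0.03275. Modified duration first:
  t   CF        PV=CF/(1+0.03275)^t    t·PV
  1         1.50         1.4524         1.4524
  2         1.50         1.4064         2.8127
  3         1.50         1.3618         4.0853
  4       101.50        89.2247       356.8989
  Σ                     93.4453       365.2494
P = 93.4453; D_Mac = 3.90870 half-year periods = 1.95435 yrs; D_mod = 1.95435/(1+0.03275) = 1.89237 yrs.
ΔP/P ≈ -D_mod · Δy = -1.89237 × (-0.012) = +0.022708 = +2.2708%.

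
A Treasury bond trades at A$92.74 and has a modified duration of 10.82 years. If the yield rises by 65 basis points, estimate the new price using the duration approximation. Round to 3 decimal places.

Duration approximation: ΔP/P ≈ -D_mod · Δy = -10.82 × (+0.0065) = -0.070330.
New price ≈ 92.74 × (1 - 0.070330) = 86.2175958.

A$86.218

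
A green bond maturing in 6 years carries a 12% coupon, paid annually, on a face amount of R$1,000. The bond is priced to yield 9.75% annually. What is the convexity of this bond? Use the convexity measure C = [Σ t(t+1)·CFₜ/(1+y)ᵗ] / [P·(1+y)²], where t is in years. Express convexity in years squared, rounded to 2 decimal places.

With y = 0.0975:
  t   CF        PV=CF/(1+0.0975)^t    t·PV        t(t+1)·PV
  1       120.00       109.3394       109.3394         218.6788
  2       120.00        99.6259       199.2518         597.7553
  3       120.00        90.7753       272.3259       1,089.3035
  4       120.00        82.7110       330.8439       1,654.2195
  5       120.00        75.3631       376.8154       2,260.8922
  6     1,120.00       640.9009     3,845.4051      26,917.8358
  Σ                  1,098.7155     5,133.9814      32,738.6851
P = 1,098.7155.
Convexity = Σ t(t+1)·PV / [P·(1+y)²] = 32,738.6851 / (1,098.7155 × 1.204506) = 24.73813.

24.74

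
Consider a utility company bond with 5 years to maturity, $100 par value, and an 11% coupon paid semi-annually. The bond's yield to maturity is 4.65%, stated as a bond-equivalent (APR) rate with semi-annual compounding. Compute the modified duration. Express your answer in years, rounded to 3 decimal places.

Periodic yield y = 0.02325. First find Macaulay duration:
  t   CF        PV=CF/(1+0.02325)^t    t·PV
  1         5.50         5.3750         5.3750
  2         5.50         5.2529        10.5058
  3         5.50         5.1335        15.4006
  4         5.50         5.0169        20.0676
  5         5.50         4.9029        24.5146
  6         5.50         4.7915        28.7490
  7         5.50         4.6826        32.7785
  8         5.50         4.5762        36.6099
  9         5.50         4.4723        40.2503
  10      105.50        83.8368       838.3685
  Σ                    128.0408     1,052.6198
P = 128.0408; Macaulay duration = 1,052.6198 / 128.0408 = 8.22097 half-year periods = 4.11049 years.
Modified duration = D_Mac / (1 + y) = 4.11049 / 1.02325 = 4.01709 years.

4.017 years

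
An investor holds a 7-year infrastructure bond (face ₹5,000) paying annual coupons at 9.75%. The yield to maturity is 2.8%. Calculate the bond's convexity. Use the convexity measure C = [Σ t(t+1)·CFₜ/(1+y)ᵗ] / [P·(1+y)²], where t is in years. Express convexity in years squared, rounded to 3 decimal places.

39.688

With y = 0.028:
  t   CF        PV=CF/(1+0.028)^t    t·PV        t(t+1)·PV
  1       487.50       474.2218       474.2218         948.4436
  2       487.50       461.3052       922.6105       2,767.8315
  3       487.50       448.7405     1,346.2215       5,384.8861
  4       487.50       436.5180     1,746.0720       8,730.3601
  5       487.50       424.6284     2,123.1420      12,738.8523
  6       487.50       413.0627     2,478.3759      17,348.6315
  7     5,487.50     4,522.9598    31,660.7188     253,285.7505
  Σ                  7,181.4364    40,751.3626     301,204.7555
P = 7,181.4364.
Convexity = Σ t(t+1)·PV / [P·(1+y)²] = 301,204.7555 / (7,181.4364 × 1.056784) = 39.68846.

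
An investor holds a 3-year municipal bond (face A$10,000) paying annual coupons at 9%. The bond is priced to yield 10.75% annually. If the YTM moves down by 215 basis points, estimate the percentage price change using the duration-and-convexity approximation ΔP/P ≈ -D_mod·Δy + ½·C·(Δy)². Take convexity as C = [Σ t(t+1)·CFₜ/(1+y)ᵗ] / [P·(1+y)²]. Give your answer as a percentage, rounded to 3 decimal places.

With y = 0.1075:
  t   CF        PV=CF/(1+0.1075)^t    t·PV        t(t+1)·PV
  1       900.00       812.6411       812.6411       1,625.2822
  2       900.00       733.7617     1,467.5234       4,402.5702
  3    10,900.00     8,024.0808    24,072.2424      96,288.9696
  Σ                  9,570.4836    26,352.4069     102,316.8220
P = 9,570.4836; D_Mac = 2.75351 yrs; D_mod = 2.48624 yrs; C = 8.71617.
Duration effect: -2.48624 × (-0.0215) = +0.053454
Convexity effect: 0.5 × 8.71617 × (-0.0215)² = +0.0020145
ΔP/P ≈ +0.053454 + 0.0020145 = +0.055469 = +5.5469%.

+5.547%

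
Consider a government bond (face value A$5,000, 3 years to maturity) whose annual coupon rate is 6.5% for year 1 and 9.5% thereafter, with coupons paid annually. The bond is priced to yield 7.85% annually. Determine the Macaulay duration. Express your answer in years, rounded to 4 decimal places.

Periodic yield y = 0.0785. Discount each cash flow and weight by its year:
  t   CF        PV=CF/(1+0.0785)^t    t·PV
  1       325.00       301.3445       301.3445
  2       475.00       408.3695       816.7390
  3     5,475.00     4,364.3912    13,093.1737
  Σ                  5,074.1052    14,211.2572
Price P = Σ PV = 5,074.1052.
Macaulay duration = Σ(t·PV) / P = 14,211.2572 / 5,074.1052 = 2.80074 years.

2.8007 years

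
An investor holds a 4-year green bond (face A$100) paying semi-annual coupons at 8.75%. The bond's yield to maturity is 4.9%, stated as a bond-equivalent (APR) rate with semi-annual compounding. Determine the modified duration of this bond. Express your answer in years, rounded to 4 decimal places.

Periodic yield y = 0.0245. First find Macaulay duration:
  t   CF        PV=CF/(1+0.0245)^t    t·PV
  1        4.375         4.2704         4.2704
  2        4.375         4.1683         8.3365
  3        4.375         4.0686        12.2057
  4        4.375         3.9713        15.8851
  5        4.375         3.8763        19.3815
  6        4.375         3.7836        22.7017
  7        4.375         3.6931        25.8519
  8      104.375        86.0005       688.0037
  Σ                    113.8320       796.6365
P = 113.8320; Macaulay duration = 796.6365 / 113.8320 = 6.99835 half-year periods = 3.49918 years.
Modified duration = D_Mac / (1 + y) = 3.49918 / 1.0245 = 3.41550 years.

3.4155 years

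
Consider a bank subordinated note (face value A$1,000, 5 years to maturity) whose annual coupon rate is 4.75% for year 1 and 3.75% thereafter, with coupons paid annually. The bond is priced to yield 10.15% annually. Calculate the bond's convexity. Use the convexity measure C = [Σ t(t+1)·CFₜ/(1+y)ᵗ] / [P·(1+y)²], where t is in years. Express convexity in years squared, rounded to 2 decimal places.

21.82

With y = 0.1015:
  t   CF        PV=CF/(1+0.1015)^t    t·PV        t(t+1)·PV
  1        47.50        43.1230        43.1230          86.2460
  2        37.50        30.9074        61.8148         185.4443
  3        37.50        28.0594        84.1781         336.7123
  4        37.50        25.4738       101.8951         509.4754
  5     1,037.50       639.8315     3,199.1574      19,194.9441
  Σ                    767.3950     3,490.1683      20,312.8222
P = 767.3950.
Convexity = Σ t(t+1)·PV / [P·(1+y)²] = 20,312.8222 / (767.3950 × 1.213302) = 21.81636.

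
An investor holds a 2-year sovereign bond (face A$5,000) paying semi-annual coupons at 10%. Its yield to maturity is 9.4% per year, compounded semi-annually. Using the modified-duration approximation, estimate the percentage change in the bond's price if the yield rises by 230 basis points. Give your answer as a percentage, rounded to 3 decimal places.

-4.091%

Periodic yield y = 0.047. Modified duration first:
  t   CF        PV=CF/(1+0.047)^t    t·PV
  1       250.00       238.7775       238.7775
  2       250.00       228.0587       456.1174
  3       250.00       217.8211       653.4633
  4     5,250.00     4,368.9048    17,475.6190
  Σ                  5,053.5620    18,823.9772
P = 5,053.5620; D_Mac = 3.72489 half-year periods = 1.86245 yrs; D_mod = 1.86245/(1+0.047) = 1.77884 yrs.
ΔP/P ≈ -D_mod · Δy = -1.77884 × (+0.023) = -0.040913 = -4.0913%.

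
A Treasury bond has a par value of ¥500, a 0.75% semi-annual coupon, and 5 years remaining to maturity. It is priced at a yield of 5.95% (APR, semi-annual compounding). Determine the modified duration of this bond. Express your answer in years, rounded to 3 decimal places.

4.761 years

Periodic yield y = 0.02975. First find Macaulay duration:
  t   CF        PV=CF/(1+0.02975)^t    t·PV
  1        1.875         1.8208         1.8208
  2        1.875         1.7682         3.5365
  3        1.875         1.7171         5.1514
  4        1.875         1.6675         6.6701
  5        1.875         1.6194         8.0968
  6        1.875         1.5726         9.4354
  7        1.875         1.5271        10.6900
  8        1.875         1.4830        11.8642
  9        1.875         1.4402        12.9616
  10     501.875       374.3498     3,743.4976
  Σ                    388.9657     3,813.7243
P = 388.9657; Macaulay duration = 3,813.7243 / 388.9657 = 9.80478 half-year periods = 4.90239 years.
Modified duration = D_Mac / (1 + y) = 4.90239 / 1.02975 = 4.76076 years.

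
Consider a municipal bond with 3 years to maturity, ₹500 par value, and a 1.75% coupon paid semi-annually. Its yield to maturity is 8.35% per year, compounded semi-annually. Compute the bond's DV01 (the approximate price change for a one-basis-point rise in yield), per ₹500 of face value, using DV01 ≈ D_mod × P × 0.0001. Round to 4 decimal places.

₹0.1164

Periodic yield y = 0.04175.
  t   CF        PV=CF/(1+0.04175)^t    t·PV
  1        4.375         4.1997         4.1997
  2        4.375         4.0314         8.0627
  3        4.375         3.8698        11.6094
  4        4.375         3.7147        14.8588
  5        4.375         3.5658        17.8291
  6      504.375       394.6140     2,367.6840
  Σ                    413.9953     2,424.2437
P = 413.9953; D_Mac = 5.85573 half-year periods = 2.92786 yrs; D_mod = 2.81052 yrs.
DV01 ≈ 2.81052 × 413.9953 × 0.0001 = 0.116354.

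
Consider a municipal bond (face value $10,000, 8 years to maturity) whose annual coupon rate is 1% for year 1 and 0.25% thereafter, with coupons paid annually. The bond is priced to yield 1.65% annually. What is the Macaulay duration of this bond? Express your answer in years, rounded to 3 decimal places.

7.869 years

Periodic yield y = 0.0165. Discount each cash flow and weight by its year:
  t   CF        PV=CF/(1+0.0165)^t    t·PV
  1       100.00        98.3768        98.3768
  2        25.00        24.1950        48.3900
  3        25.00        23.8022        71.4067
  4        25.00        23.4159        93.6635
  5        25.00        23.0358       115.1789
  6        25.00        22.6619       135.9712
  7        25.00        22.2940       156.0581
  8    10,025.00     8,794.7868    70,358.2947
  Σ                  9,032.5684    71,077.3399
Price P = Σ PV = 9,032.5684.
Macaulay duration = Σ(t·PV) / P = 71,077.3399 / 9,032.5684 = 7.86901 years.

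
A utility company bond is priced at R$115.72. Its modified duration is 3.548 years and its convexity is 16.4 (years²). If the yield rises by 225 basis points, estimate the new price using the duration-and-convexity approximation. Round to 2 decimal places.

R$106.96

Duration effect: -D_mod·Δy = -3.548 × (+0.0225) = -0.079830
Convexity effect: ½·C·(Δy)² = 0.5 × 16.4 × (0.0225)² = +0.00415125
ΔP/P ≈ -0.079830 + 0.00415125 = -0.07567875
New price ≈ 115.72 × (1 - 0.07567875) = 106.96245505.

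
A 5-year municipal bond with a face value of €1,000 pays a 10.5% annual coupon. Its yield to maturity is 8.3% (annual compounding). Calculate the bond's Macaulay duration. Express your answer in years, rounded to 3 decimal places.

Periodic yield y = 0.083. Discount each cash flow and weight by its year:
  t   CF        PV=CF/(1+0.083)^t    t·PV
  1       105.00        96.9529        96.9529
  2       105.00        89.5225       179.0451
  3       105.00        82.6616       247.9849
  4       105.00        76.3265       305.3061
  5     1,105.00       741.6859     3,708.4293
  Σ                  1,087.1494     4,537.7182
Price P = Σ PV = 1,087.1494.
Macaulay duration = Σ(t·PV) / P = 4,537.7182 / 1,087.1494 = 4.17396 years.

4.174 years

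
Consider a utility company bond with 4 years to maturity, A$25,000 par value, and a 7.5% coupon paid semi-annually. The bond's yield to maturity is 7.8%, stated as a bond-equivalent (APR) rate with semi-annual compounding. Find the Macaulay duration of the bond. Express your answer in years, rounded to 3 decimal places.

3.526 years

Periodic yield y = 0.039. Discount each cash flow and weight by its period:
  t   CF        PV=CF/(1+0.039)^t    t·PV
  1       937.50       902.3099       902.3099
  2       937.50       868.4407     1,736.8815
  3       937.50       835.8429     2,507.5286
  4       937.50       804.4686     3,217.8743
  5       937.50       774.2720     3,871.3599
  6       937.50       745.2088     4,471.2530
  7       937.50       717.2366     5,020.6562
  8    25,937.50    19,098.6968   152,789.5742
  Σ                 24,746.4762   174,517.4375
Price P = Σ PV = 24,746.4762.
Macaulay duration = Σ(t·PV) / P = 174,517.4375 / 24,746.4762 = 7.05221 half-year periods.
In years: 7.05221 / 2 = 3.52611 years.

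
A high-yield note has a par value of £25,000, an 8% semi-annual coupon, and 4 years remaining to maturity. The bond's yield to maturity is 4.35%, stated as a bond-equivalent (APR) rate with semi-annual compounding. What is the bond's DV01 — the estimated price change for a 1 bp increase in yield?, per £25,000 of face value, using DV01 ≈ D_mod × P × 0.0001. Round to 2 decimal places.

Periodic yield y = 0.02175.
  t   CF        PV=CF/(1+0.02175)^t    t·PV
  1     1,000.00       978.7130       978.7130
  2     1,000.00       957.8791     1,915.7582
  3     1,000.00       937.4887     2,812.4662
  4     1,000.00       917.5324     3,670.1296
  5     1,000.00       898.0009     4,490.0045
  6     1,000.00       878.8851     5,273.3108
  7     1,000.00       860.1763     6,021.2341
  8    26,000.00    21,888.5089   175,108.0710
  Σ                 28,317.1845   200,269.6876
P = 28,317.1845; D_Mac = 7.07237 half-year periods = 3.53619 yrs; D_mod = 3.46091 yrs.
DV01 ≈ 3.46091 × 28,317.1845 × 0.0001 = 9.800327.

£9.80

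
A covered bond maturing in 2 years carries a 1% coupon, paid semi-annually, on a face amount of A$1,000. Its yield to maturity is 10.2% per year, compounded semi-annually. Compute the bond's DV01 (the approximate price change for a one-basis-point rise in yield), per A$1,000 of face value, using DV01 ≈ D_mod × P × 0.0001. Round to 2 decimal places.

Periodic yield y = 0.051.
  t   CF        PV=CF/(1+0.051)^t    t·PV
  1         5.00         4.7574         4.7574
  2         5.00         4.5265         9.0530
  3         5.00         4.3069        12.9206
  4     1,005.00       823.6737     3,294.6948
  Σ                    837.2645     3,321.4258
P = 837.2645; D_Mac = 3.96700 half-year periods = 1.98350 yrs; D_mod = 1.88725 yrs.
DV01 ≈ 1.88725 × 837.2645 × 0.0001 = 0.158013.

A$0.16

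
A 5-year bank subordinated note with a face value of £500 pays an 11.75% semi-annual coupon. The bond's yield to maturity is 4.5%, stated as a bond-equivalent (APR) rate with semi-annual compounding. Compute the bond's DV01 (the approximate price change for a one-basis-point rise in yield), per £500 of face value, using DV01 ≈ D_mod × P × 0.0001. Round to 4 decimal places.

Periodic yield y = 0.0225.
  t   CF        PV=CF/(1+0.0225)^t    t·PV
  1       29.375        28.7286        28.7286
  2       29.375        28.0964        56.1929
  3       29.375        27.4782        82.4345
  4       29.375        26.8735       107.4941
  5       29.375        26.2822       131.4109
  6       29.375        25.7038       154.2230
  7       29.375        25.1382       175.9676
  8       29.375        24.5851       196.6805
  9       29.375        24.0441       216.3967
  10     529.375       423.7701     4,237.7005
  Σ                    660.7002     5,387.2293
P = 660.7002; D_Mac = 8.15382 half-year periods = 4.07691 yrs; D_mod = 3.98720 yrs.
DV01 ≈ 3.98720 × 660.7002 × 0.0001 = 0.263434.

£0.2634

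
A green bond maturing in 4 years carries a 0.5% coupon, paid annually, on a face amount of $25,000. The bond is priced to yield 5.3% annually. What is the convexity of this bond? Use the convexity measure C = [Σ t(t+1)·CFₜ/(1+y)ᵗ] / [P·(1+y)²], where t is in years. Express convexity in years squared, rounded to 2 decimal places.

17.84

With y = 0.053:
  t   CF        PV=CF/(1+0.053)^t    t·PV        t(t+1)·PV
  1       125.00       118.7085       118.7085         237.4169
  2       125.00       112.7336       225.4671         676.4014
  3       125.00       107.0594       321.1783       1,284.7131
  4    25,125.00    20,435.8443    81,743.3773     408,716.8865
  Σ                 20,774.3458    82,408.7312     410,915.4179
P = 20,774.3458.
Convexity = Σ t(t+1)·PV / [P·(1+y)²] = 410,915.4179 / (20,774.3458 × 1.108809) = 17.83891.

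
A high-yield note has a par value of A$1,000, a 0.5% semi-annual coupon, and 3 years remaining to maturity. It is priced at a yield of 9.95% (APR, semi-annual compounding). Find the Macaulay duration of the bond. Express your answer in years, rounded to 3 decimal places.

Periodic yield y = 0.04975. Discount each cash flow and weight by its period:
  t   CF        PV=CF/(1+0.04975)^t    t·PV
  1         2.50         2.3815         2.3815
  2         2.50         2.2687         4.5373
  3         2.50         2.1611         6.4834
  4         2.50         2.0587         8.2349
  5         2.50         1.9611         9.8057
  6     1,002.50       749.1505     4,494.9031
  Σ                    759.9817     4,526.3459
Price P = Σ PV = 759.9817.
Macaulay duration = Σ(t·PV) / P = 4,526.3459 / 759.9817 = 5.95586 half-year periods.
In years: 5.95586 / 2 = 2.97793 years.

2.978 years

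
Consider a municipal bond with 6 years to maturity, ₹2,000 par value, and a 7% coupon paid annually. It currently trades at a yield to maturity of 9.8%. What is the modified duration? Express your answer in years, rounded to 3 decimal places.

Periodic yield y = 0.098. First find Macaulay duration:
  t   CF        PV=CF/(1+0.098)^t    t·PV
  1       140.00       127.5046       127.5046
  2       140.00       116.1244       232.2487
  3       140.00       105.7599       317.2797
  4       140.00        96.3205       385.2820
  5       140.00        87.7236       438.6179
  6     2,140.00     1,221.2364     7,327.4183
  Σ                  1,754.6693     8,828.3511
P = 1,754.6693; Macaulay duration = 8,828.3511 / 1,754.6693 = 5.03135 years.
Modified duration = D_Mac / (1 + y) = 5.03135 / 1.098 = 4.58228 years.

4.582 years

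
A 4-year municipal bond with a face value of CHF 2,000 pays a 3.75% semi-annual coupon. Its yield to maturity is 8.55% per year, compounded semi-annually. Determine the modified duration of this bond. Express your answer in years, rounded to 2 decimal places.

Periodic yield y = 0.04275. First find Macaulay duration:
  t   CF        PV=CF/(1+0.04275)^t    t·PV
  1        37.50        35.9626        35.9626
  2        37.50        34.4882        68.9765
  3        37.50        33.0743        99.2229
  4        37.50        31.7183       126.8734
  5        37.50        30.4180       152.0899
  6        37.50        29.1709       175.0255
  7        37.50        27.9750       195.8249
  8     2,037.50     1,457.6593    11,661.2744
  Σ                  1,680.4666    12,515.2500
P = 1,680.4666; Macaulay duration = 12,515.2500 / 1,680.4666 = 7.44748 half-year periods = 3.72374 years.
Modified duration = D_Mac / (1 + y) = 3.72374 / 1.04275 = 3.57108 years.

3.57 years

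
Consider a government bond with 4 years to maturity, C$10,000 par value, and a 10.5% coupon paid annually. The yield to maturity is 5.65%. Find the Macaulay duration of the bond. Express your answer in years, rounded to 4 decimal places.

Periodic yield y = 0.0565. Discount each cash flow and weight by its year:
  t   CF        PV=CF/(1+0.0565)^t    t·PV
  1     1,050.00       993.8476       993.8476
  2     1,050.00       940.6982     1,881.3963
  3     1,050.00       890.3911     2,671.1732
  4    11,050.00     8,869.1964    35,476.7856
  Σ                 11,694.1333    41,023.2028
Price P = Σ PV = 11,694.1333.
Macaulay duration = Σ(t·PV) / P = 41,023.2028 / 11,694.1333 = 3.50802 years.

3.5080 years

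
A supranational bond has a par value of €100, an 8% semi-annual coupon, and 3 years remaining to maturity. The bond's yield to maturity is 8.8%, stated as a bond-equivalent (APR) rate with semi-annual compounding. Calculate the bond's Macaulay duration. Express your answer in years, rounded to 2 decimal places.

Periodic yield y = 0.044. Discount each cash flow and weight by its period:
  t   CF        PV=CF/(1+0.044)^t    t·PV
  1         4.00         3.8314         3.8314
  2         4.00         3.6699         7.3399
  3         4.00         3.5153        10.5458
  4         4.00         3.3671        13.4685
  5         4.00         3.2252        16.1260
  6       104.00        80.3212       481.9274
  Σ                     97.9302       533.2390
Price P = Σ PV = 97.9302.
Macaulay duration = Σ(t·PV) / P = 533.2390 / 97.9302 = 5.44509 half-year periods.
In years: 5.44509 / 2 = 2.72255 years.

2.72 years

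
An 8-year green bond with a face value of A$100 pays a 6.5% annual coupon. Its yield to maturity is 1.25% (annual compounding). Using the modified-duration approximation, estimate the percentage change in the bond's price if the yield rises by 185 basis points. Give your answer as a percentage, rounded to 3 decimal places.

Periodic yield y = 0.0125. Modified duration first:
  t   CF        PV=CF/(1+0.0125)^t    t·PV
  1         6.50         6.4198         6.4198
  2         6.50         6.3405        12.6810
  3         6.50         6.2622        18.7867
  4         6.50         6.1849        24.7396
  5         6.50         6.1086        30.5428
  6         6.50         6.0331        36.1988
  7         6.50         5.9587        41.7106
  8       106.50        96.4249       771.3995
  Σ                    139.7327       942.4787
P = 139.7327; D_Mac = 6.74487 yrs; D_mod = 6.74487/(1+0.0125) = 6.66160 yrs.
ΔP/P ≈ -D_mod · Δy = -6.66160 × (+0.0185) = -0.123240 = -12.3240%.

-12.324%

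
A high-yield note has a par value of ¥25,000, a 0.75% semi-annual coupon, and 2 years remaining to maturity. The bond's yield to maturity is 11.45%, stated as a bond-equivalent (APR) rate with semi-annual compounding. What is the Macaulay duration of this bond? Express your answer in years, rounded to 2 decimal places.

1.99 years

Periodic yield y = 0.05725. Discount each cash flow and weight by its period:
  t   CF        PV=CF/(1+0.05725)^t    t·PV
  1        93.75        88.6734        88.6734
  2        93.75        83.8718       167.7436
  3        93.75        79.3301       237.9904
  4    25,093.75    20,084.2118    80,336.8470
  Σ                 20,336.0871    80,831.2544
Price P = Σ PV = 20,336.0871.
Macaulay duration = Σ(t·PV) / P = 80,831.2544 / 20,336.0871 = 3.97477 half-year periods.
In years: 3.97477 / 2 = 1.98738 years.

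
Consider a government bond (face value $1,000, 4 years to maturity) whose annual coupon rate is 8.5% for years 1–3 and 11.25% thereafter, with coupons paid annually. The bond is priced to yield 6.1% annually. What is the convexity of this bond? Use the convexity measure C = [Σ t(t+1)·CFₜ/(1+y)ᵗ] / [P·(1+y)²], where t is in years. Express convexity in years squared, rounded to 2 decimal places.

With y = 0.061:
  t   CF        PV=CF/(1+0.061)^t    t·PV        t(t+1)·PV
  1        85.00        80.1131        80.1131         160.2262
  2        85.00        75.5072       151.0143         453.0430
  3        85.00        71.1660       213.4981         853.9924
  4     1,112.50       877.8867     3,511.5469      17,557.7346
  Σ                  1,104.6730     3,956.1725      19,024.9962
P = 1,104.6730.
Convexity = Σ t(t+1)·PV / [P·(1+y)²] = 19,024.9962 / (1,104.6730 × 1.125721) = 15.29889.

15.30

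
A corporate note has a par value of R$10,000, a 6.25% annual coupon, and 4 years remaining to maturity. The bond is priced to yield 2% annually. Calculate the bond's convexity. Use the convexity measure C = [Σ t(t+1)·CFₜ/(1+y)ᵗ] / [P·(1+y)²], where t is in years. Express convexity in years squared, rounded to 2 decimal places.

With y = 0.02:
  t   CF        PV=CF/(1+0.02)^t    t·PV        t(t+1)·PV
  1       625.00       612.7451       612.7451       1,225.4902
  2       625.00       600.7305     1,201.4610       3,604.3829
  3       625.00       588.9515     1,766.8544       7,067.4175
  4    10,625.00     9,815.8577    39,263.4306     196,317.1530
  Σ                 11,618.2847    42,844.4911     208,214.4437
P = 11,618.2847.
Convexity = Σ t(t+1)·PV / [P·(1+y)²] = 208,214.4437 / (11,618.2847 × 1.040400) = 17.22537.

17.23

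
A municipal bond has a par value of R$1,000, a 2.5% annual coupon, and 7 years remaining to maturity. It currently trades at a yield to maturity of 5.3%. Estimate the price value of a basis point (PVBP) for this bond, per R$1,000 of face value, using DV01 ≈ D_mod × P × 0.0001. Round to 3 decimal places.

R$0.515

Periodic yield y = 0.053.
  t   CF        PV=CF/(1+0.053)^t    t·PV
  1        25.00        23.7417        23.7417
  2        25.00        22.5467        45.0934
  3        25.00        21.4119        64.2357
  4        25.00        20.3342        81.3367
  5        25.00        19.3107        96.5535
  6        25.00        18.3388       110.0325
  7     1,025.00       714.0445     4,998.3114
  Σ                    839.7284     5,419.3049
P = 839.7284; D_Mac = 6.45364 yrs; D_mod = 6.12881 yrs.
DV01 ≈ 6.12881 × 839.7284 × 0.0001 = 0.514654.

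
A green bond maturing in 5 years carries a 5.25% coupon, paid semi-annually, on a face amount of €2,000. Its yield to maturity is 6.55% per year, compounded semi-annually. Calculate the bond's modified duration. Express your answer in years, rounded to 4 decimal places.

4.3025 years

Periodic yield y = 0.03275. First find Macaulay duration:
  t   CF        PV=CF/(1+0.03275)^t    t·PV
  1        52.50        50.8351        50.8351
  2        52.50        49.2231        98.4462
  3        52.50        47.6622       142.9865
  4        52.50        46.1507       184.6029
  5        52.50        44.6872       223.4361
  6        52.50        43.2701       259.6207
  7        52.50        41.8980       293.2857
  8        52.50        40.5693       324.5545
  9        52.50        39.2828       353.5452
  10    2,052.50     1,487.0690    14,870.6903
  Σ                  1,890.6476    16,802.0032
P = 1,890.6476; Macaulay duration = 16,802.0032 / 1,890.6476 = 8.88690 half-year periods = 4.44345 years.
Modified duration = D_Mac / (1 + y) = 4.44345 / 1.03275 = 4.30254 years.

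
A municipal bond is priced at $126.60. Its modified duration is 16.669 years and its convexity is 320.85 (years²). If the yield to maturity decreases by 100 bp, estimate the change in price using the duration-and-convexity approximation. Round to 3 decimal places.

Duration effect: -D_mod·Δy = -16.669 × (-0.01) = +0.166690
Convexity effect: ½·C·(Δy)² = 0.5 × 320.85 × (-0.01)² = +0.0160425
ΔP/P ≈ +0.166690 + 0.0160425 = +0.1827325
ΔP ≈ 126.60 × (+0.1827325) = +23.1339345.

+$23.134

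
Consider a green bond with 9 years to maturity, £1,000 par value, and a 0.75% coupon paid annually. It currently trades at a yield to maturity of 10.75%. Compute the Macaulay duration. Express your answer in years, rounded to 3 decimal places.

8.556 years

Periodic yield y = 0.1075. Discount each cash flow and weight by its year:
  t   CF        PV=CF/(1+0.1075)^t    t·PV
  1         7.50         6.7720         6.7720
  2         7.50         6.1147        12.2294
  3         7.50         5.5212        16.5635
  4         7.50         4.9852        19.9410
  5         7.50         4.5013        22.5067
  6         7.50         4.0644        24.3865
  7         7.50         3.6699        25.6894
  8         7.50         3.3137        26.5095
  9     1,007.50       401.9309     3,617.3785
  Σ                    440.8734     3,771.9764
Price P = Σ PV = 440.8734.
Macaulay duration = Σ(t·PV) / P = 3,771.9764 / 440.8734 = 8.55569 years.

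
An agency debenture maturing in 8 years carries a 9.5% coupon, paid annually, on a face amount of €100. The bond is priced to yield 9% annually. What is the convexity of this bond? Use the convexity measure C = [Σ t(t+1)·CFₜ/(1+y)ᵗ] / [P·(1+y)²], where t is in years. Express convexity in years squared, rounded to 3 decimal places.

40.614

With y = 0.09:
  t   CF        PV=CF/(1+0.09)^t    t·PV        t(t+1)·PV
  1         9.50         8.7156         8.7156          17.4312
  2         9.50         7.9960        15.9919          47.9758
  3         9.50         7.3357        22.0072          88.0289
  4         9.50         6.7300        26.9202         134.6008
  5         9.50         6.1743        30.8717         185.2304
  6         9.50         5.6645        33.9872         237.9107
  7         9.50         5.1968        36.3778         291.0222
  8       109.50        54.9544       439.6349       3,956.7137
  Σ                    102.7674       614.5065       4,958.9137
P = 102.7674.
Convexity = Σ t(t+1)·PV / [P·(1+y)²] = 4,958.9137 / (102.7674 × 1.188100) = 40.61422.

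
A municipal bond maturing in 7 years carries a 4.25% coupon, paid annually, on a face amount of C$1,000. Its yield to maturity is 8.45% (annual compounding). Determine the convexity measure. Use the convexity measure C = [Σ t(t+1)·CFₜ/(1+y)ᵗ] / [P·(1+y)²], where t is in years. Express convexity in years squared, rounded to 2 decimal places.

With y = 0.0845:
  t   CF        PV=CF/(1+0.0845)^t    t·PV        t(t+1)·PV
  1        42.50        39.1886        39.1886          78.3771
  2        42.50        36.1351        72.2703         216.8109
  3        42.50        33.3196        99.9589         399.8356
  4        42.50        30.7235       122.8940         614.4700
  5        42.50        28.3296       141.6482         849.8894
  6        42.50        26.1223       156.7339       1,097.1371
  7     1,042.50       590.8390     4,135.8731      33,086.9851
  Σ                    784.6578     4,768.5670      36,343.5052
P = 784.6578.
Convexity = Σ t(t+1)·PV / [P·(1+y)²] = 36,343.5052 / (784.6578 × 1.176140) = 39.38106.

39.38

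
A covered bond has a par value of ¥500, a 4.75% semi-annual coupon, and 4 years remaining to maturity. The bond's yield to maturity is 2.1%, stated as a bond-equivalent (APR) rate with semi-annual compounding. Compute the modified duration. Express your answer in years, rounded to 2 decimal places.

3.67 years

Periodic yield y = 0.0105. First find Macaulay duration:
  t   CF        PV=CF/(1+0.0105)^t    t·PV
  1       11.875        11.7516        11.7516
  2       11.875        11.6295        23.2590
  3       11.875        11.5087        34.5260
  4       11.875        11.3891        45.5563
  5       11.875        11.2707        56.3536
  6       11.875        11.1536        66.9217
  7       11.875        11.0377        77.2640
  8      511.875       470.8400     3,766.7202
  Σ                    550.5809     4,082.3525
P = 550.5809; Macaulay duration = 4,082.3525 / 550.5809 = 7.41463 half-year periods = 3.70731 years.
Modified duration = D_Mac / (1 + y) = 3.70731 / 1.0105 = 3.66879 years.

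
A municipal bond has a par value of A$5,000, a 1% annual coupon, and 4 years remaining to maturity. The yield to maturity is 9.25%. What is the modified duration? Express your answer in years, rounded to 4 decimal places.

Periodic yield y = 0.0925. First find Macaulay duration:
  t   CF        PV=CF/(1+0.0925)^t    t·PV
  1        50.00        45.7666        45.7666
  2        50.00        41.8916        83.7832
  3        50.00        38.3447       115.0342
  4     5,050.00     3,544.9131    14,179.6525
  Σ                  3,670.9161    14,424.2365
P = 3,670.9161; Macaulay duration = 14,424.2365 / 3,670.9161 = 3.92933 years.
Modified duration = D_Mac / (1 + y) = 3.92933 / 1.0925 = 3.59664 years.

3.5966 years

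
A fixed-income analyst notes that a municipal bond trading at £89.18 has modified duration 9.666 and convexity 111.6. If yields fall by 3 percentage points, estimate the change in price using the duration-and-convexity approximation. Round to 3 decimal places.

+£30.339

Duration effect: -D_mod·Δy = -9.666 × (-0.03) = +0.289980
Convexity effect: ½·C·(Δy)² = 0.5 × 111.6 × (-0.03)² = +0.0502200
ΔP/P ≈ +0.289980 + 0.0502200 = +0.340200
ΔP ≈ 89.18 × (+0.340200) = +30.339036.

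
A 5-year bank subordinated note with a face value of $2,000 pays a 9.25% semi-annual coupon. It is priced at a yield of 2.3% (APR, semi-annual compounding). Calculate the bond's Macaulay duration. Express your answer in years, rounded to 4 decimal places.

Periodic yield y = 0.0115. Discount each cash flow and weight by its period:
  t   CF        PV=CF/(1+0.0115)^t    t·PV
  1        92.50        91.4483        91.4483
  2        92.50        90.4086       180.8173
  3        92.50        89.3808       268.1423
  4        92.50        88.3646       353.4583
  5        92.50        87.3599       436.7997
  6        92.50        86.3667       518.2003
  7        92.50        85.3848       597.6935
  8        92.50        84.4140       675.3122
  9        92.50        83.4543       751.0888
  10    2,092.50     1,866.4080    18,664.0804
  Σ                  2,652.9901    22,537.0411
Price P = Σ PV = 2,652.9901.
Macaulay duration = Σ(t·PV) / P = 22,537.0411 / 2,652.9901 = 8.49496 half-year periods.
In years: 8.49496 / 2 = 4.24748 years.

4.2475 years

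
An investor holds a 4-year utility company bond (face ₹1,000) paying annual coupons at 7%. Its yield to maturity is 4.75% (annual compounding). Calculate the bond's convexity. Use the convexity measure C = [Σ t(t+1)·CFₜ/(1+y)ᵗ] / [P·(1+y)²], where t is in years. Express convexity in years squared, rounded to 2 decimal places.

16.05

With y = 0.0475:
  t   CF        PV=CF/(1+0.0475)^t    t·PV        t(t+1)·PV
  1        70.00        66.8258        66.8258         133.6516
  2        70.00        63.7955       127.5910         382.7729
  3        70.00        60.9026       182.7078         730.8314
  4     1,070.00       888.7255     3,554.9021      17,774.5104
  Σ                  1,080.2494     3,932.0267      19,021.7663
P = 1,080.2494.
Convexity = Σ t(t+1)·PV / [P·(1+y)²] = 19,021.7663 / (1,080.2494 × 1.097256) = 16.04792.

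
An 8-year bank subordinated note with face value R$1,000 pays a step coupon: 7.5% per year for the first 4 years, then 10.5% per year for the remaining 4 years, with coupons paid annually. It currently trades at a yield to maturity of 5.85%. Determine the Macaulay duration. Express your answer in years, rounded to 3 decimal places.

6.390 years

Periodic yield y = 0.0585. Discount each cash flow and weight by its year:
  t   CF        PV=CF/(1+0.0585)^t    t·PV
  1        75.00        70.8550        70.8550
  2        75.00        66.9390       133.8781
  3        75.00        63.2395       189.7186
  4        75.00        59.7445       238.9779
  5       105.00        79.0196       395.0981
  6       105.00        74.6525       447.9148
  7       105.00        70.5267       493.6866
  8     1,105.00       701.1895     5,609.5157
  Σ                  1,186.1663     7,579.6448
Price P = Σ PV = 1,186.1663.
Macaulay duration = Σ(t·PV) / P = 7,579.6448 / 1,186.1663 = 6.39004 years.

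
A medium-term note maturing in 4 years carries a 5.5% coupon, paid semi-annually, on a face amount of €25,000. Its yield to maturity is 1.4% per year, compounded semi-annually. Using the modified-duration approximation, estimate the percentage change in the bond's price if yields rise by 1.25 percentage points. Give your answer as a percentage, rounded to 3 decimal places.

Periodic yield y = 0.007. Modified duration first:
  t   CF        PV=CF/(1+0.007)^t    t·PV
  1       687.50       682.7210       682.7210
  2       687.50       677.9751     1,355.9503
  3       687.50       673.2623     2,019.7869
  4       687.50       668.5822     2,674.3289
  5       687.50       663.9347     3,319.6734
  6       687.50       659.3194     3,955.9166
  7       687.50       654.7363     4,583.1540
  8    25,687.50    24,293.2755   194,346.2037
  Σ                 28,973.8065   212,937.7347
P = 28,973.8065; D_Mac = 7.34932 half-year periods = 3.67466 yrs; D_mod = 3.67466/(1+0.007) = 3.64912 yrs.
ΔP/P ≈ -D_mod · Δy = -3.64912 × (+0.0125) = -0.045614 = -4.5614%.

-4.561%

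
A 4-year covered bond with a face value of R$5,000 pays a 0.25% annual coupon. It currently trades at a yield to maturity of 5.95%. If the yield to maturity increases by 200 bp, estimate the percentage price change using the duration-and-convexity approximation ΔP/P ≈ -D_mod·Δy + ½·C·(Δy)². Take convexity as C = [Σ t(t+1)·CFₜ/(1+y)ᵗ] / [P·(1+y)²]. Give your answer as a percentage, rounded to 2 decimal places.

With y = 0.0595:
  t   CF        PV=CF/(1+0.0595)^t    t·PV        t(t+1)·PV
  1        12.50        11.7980        11.7980          23.5960
  2        12.50        11.1355        22.2709          66.8127
  3        12.50        10.5101        31.5303         126.1213
  4     5,012.50     3,977.8696    15,911.4784      79,557.3919
  Σ                  4,011.3132    15,977.0776      79,773.9219
P = 4,011.3132; D_Mac = 3.98300 yrs; D_mod = 3.75932 yrs; C = 17.71628.
Duration effect: -3.75932 × (+0.02) = -0.075186
Convexity effect: 0.5 × 17.71628 × (0.02)² = +0.0035433
ΔP/P ≈ -0.075186 + 0.0035433 = -0.071643 = -7.1643%.

-7.16%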